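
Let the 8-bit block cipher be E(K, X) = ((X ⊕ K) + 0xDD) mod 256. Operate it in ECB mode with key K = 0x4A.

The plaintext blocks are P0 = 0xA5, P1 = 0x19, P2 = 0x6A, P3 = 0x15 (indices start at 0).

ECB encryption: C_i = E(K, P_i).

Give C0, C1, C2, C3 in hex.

C0 = 0xCC, C1 = 0x30, C2 = 0xFD, C3 = 0x3C

C0: E(K, 0xA5) = 0xCC.
C1: E(K, 0x19) = 0x30.
C2: E(K, 0x6A) = 0xFD.
C3: E(K, 0x15) = 0x3C.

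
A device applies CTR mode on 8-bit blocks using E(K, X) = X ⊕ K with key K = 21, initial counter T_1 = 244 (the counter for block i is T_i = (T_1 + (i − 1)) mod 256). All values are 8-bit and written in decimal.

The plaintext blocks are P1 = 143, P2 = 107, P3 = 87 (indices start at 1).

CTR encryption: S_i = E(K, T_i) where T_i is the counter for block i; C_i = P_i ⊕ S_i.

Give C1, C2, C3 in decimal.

C1: T = 244, S = E(K, T) = 225; 143 ⊕ 225 = 110.
C2: T = 245, S = E(K, T) = 224; 107 ⊕ 224 = 139.
C3: T = 246, S = E(K, T) = 227; 87 ⊕ 227 = 180.

C1 = 110, C2 = 139, C3 = 180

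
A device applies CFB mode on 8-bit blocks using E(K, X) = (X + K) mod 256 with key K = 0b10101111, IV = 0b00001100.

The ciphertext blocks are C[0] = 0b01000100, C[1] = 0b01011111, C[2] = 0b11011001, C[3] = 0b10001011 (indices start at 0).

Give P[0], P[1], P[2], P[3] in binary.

CFB decryption: P_i = C_i ⊕ E(K, C_{i−1}), with C_{−1} = IV.
P[0]: E(K, 0b00001100) = 0b10111011; 0b01000100 ⊕ 0b10111011 = 0b11111111.
P[1]: E(K, 0b01000100) = 0b11110011; 0b01011111 ⊕ 0b11110011 = 0b10101100.
P[2]: E(K, 0b01011111) = 0b00001110; 0b11011001 ⊕ 0b00001110 = 0b11010111.
P[3]: E(K, 0b11011001) = 0b10001000; 0b10001011 ⊕ 0b10001000 = 0b00000011.

P[0] = 0b11111111, P[1] = 0b10101100, P[2] = 0b11010111, P[3] = 0b00000011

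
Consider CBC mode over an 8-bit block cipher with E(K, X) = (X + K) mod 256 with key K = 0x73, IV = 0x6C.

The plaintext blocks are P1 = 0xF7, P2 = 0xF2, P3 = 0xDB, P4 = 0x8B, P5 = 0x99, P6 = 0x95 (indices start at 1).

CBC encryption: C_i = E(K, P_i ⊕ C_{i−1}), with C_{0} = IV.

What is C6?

C6 = 0xDF

C1: P1 ⊕ 0x6C = 0x9B; E(K, 0x9B) = 0x0E.
C2: P2 ⊕ 0x0E = 0xFC; E(K, 0xFC) = 0x6F.
C3: P3 ⊕ 0x6F = 0xB4; E(K, 0xB4) = 0x27.
C4: P4 ⊕ 0x27 = 0xAC; E(K, 0xAC) = 0x1F.
C5: P5 ⊕ 0x1F = 0x86; E(K, 0x86) = 0xF9.
C6: P6 ⊕ 0xF9 = 0x6C; E(K, 0x6C) = 0xDF.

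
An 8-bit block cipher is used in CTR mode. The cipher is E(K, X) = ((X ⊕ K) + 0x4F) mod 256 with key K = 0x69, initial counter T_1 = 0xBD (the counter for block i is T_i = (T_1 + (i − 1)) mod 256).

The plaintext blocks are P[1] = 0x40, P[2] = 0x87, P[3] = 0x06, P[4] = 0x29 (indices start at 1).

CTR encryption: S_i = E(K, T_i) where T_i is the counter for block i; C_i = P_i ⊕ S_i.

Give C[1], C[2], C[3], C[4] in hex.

C[1]: T = 0xBD, S = E(K, T) = 0x23; 0x40 ⊕ 0x23 = 0x63.
C[2]: T = 0xBE, S = E(K, T) = 0x26; 0x87 ⊕ 0x26 = 0xA1.
C[3]: T = 0xBF, S = E(K, T) = 0x25; 0x06 ⊕ 0x25 = 0x23.
C[4]: T = 0xC0, S = E(K, T) = 0xF8; 0x29 ⊕ 0xF8 = 0xD1.

C[1] = 0x63, C[2] = 0xA1, C[3] = 0x23, C[4] = 0xD1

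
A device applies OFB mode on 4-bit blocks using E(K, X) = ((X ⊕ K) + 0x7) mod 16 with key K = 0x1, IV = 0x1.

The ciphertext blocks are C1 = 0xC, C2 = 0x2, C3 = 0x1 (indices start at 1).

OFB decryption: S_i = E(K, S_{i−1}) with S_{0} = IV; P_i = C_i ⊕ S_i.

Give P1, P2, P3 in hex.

P1: S = E(K, 0x1) = 0x7; 0xC ⊕ 0x7 = 0xB.
P2: S = E(K, 0x7) = 0xD; 0x2 ⊕ 0xD = 0xF.
P3: S = E(K, 0xD) = 0x3; 0x1 ⊕ 0x3 = 0x2.

P1 = 0xB, P2 = 0xF, P3 = 0x2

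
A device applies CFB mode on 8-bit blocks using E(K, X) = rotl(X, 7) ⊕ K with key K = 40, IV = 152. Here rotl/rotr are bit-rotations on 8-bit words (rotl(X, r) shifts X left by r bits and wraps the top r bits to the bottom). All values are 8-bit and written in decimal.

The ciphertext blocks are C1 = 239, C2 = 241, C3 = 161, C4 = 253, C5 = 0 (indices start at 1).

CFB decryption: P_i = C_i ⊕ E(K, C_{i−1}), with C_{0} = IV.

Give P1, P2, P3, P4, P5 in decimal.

P1: E(K, 152) = 100; 239 ⊕ 100 = 139.
P2: E(K, 239) = 223; 241 ⊕ 223 = 46.
P3: E(K, 241) = 208; 161 ⊕ 208 = 113.
P4: E(K, 161) = 248; 253 ⊕ 248 = 5.
P5: E(K, 253) = 214; 0 ⊕ 214 = 214.

P1 = 139, P2 = 46, P3 = 113, P4 = 5, P5 = 214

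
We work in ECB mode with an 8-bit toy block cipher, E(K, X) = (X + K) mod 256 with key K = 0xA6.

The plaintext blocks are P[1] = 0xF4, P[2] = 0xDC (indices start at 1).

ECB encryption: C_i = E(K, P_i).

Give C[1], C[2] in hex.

C[1]: E(K, 0xF4) = 0x9A.
C[2]: E(K, 0xDC) = 0x82.

C[1] = 0x9A, C[2] = 0x82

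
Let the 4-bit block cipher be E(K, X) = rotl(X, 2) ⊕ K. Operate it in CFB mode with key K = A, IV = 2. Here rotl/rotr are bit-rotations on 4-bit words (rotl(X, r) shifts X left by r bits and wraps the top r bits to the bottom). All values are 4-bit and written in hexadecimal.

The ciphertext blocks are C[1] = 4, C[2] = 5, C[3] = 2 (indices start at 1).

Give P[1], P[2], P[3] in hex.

CFB decryption: P_i = C_i ⊕ E(K, C_{i−1}), with C_{0} = IV.
P[1]: E(K, 2) = 2; 4 ⊕ 2 = 6.
P[2]: E(K, 4) = B; 5 ⊕ B = E.
P[3]: E(K, 5) = F; 2 ⊕ F = D.

P[1] = 6, P[2] = E, P[3] = D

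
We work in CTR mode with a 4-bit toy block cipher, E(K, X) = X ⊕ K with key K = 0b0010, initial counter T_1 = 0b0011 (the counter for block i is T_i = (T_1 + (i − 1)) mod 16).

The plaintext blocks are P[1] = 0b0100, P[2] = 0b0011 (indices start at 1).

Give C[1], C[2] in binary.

C[1] = 0b0101, C[2] = 0b0101

CTR encryption: S_i = E(K, T_i) where T_i is the counter for block i; C_i = P_i ⊕ S_i.
C[1]: T = 0b0011, S = E(K, T) = 0b0001; 0b0100 ⊕ 0b0001 = 0b0101.
C[2]: T = 0b0100, S = E(K, T) = 0b0110; 0b0011 ⊕ 0b0110 = 0b0101.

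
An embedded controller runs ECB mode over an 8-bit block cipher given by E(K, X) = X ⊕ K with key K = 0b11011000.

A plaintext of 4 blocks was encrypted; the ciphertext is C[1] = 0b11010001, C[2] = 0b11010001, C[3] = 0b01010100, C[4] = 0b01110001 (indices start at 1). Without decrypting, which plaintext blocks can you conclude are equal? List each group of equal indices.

ECB encrypts each block independently with the same key, so equal ciphertext blocks imply equal plaintext blocks.
C[1] = C[2] = 0b11010001, so P[1] = P[2].

P[1] = P[2]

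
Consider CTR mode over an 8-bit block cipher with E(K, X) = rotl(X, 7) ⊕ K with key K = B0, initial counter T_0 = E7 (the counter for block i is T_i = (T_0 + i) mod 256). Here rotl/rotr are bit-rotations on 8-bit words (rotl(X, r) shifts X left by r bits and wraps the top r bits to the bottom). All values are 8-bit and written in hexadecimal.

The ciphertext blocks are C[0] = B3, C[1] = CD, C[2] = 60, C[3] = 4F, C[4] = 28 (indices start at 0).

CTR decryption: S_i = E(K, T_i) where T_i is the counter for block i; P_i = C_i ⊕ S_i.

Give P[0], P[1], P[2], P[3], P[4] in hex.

P[0]: T = E7, S = E(K, T) = 43; B3 ⊕ 43 = F0.
P[1]: T = E8, S = E(K, T) = C4; CD ⊕ C4 = 09.
P[2]: T = E9, S = E(K, T) = 44; 60 ⊕ 44 = 24.
P[3]: T = EA, S = E(K, T) = C5; 4F ⊕ C5 = 8A.
P[4]: T = EB, S = E(K, T) = 45; 28 ⊕ 45 = 6D.

P[0] = F0, P[1] = 09, P[2] = 24, P[3] = 8A, P[4] = 6D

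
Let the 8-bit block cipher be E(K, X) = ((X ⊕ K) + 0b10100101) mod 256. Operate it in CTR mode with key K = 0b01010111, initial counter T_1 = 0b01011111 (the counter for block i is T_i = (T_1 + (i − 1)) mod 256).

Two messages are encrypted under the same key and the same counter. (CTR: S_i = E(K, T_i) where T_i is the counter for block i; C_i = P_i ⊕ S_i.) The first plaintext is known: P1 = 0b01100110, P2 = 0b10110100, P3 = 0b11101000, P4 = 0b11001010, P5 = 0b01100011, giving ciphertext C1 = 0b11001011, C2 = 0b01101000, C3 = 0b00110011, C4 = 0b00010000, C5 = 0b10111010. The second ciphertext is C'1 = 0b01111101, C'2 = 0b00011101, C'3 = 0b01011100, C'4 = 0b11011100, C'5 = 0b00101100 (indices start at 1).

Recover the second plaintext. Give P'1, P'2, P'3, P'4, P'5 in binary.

In CTR with a reused counter, both messages share the same keystream S_i, so C_i ⊕ C'_i = P_i ⊕ P'_i and thus P'_i = P_i ⊕ C_i ⊕ C'_i.
P'1: 0b01100110 ⊕ 0b11001011 ⊕ 0b01111101 = 0b11010000.
P'2: 0b10110100 ⊕ 0b01101000 ⊕ 0b00011101 = 0b11000001.
P'3: 0b11101000 ⊕ 0b00110011 ⊕ 0b01011100 = 0b10000111.
P'4: 0b11001010 ⊕ 0b00010000 ⊕ 0b11011100 = 0b00000110.
P'5: 0b01100011 ⊕ 0b10111010 ⊕ 0b00101100 = 0b11110101.

P'1 = 0b11010000, P'2 = 0b11000001, P'3 = 0b10000111, P'4 = 0b00000110, P'5 = 0b11110101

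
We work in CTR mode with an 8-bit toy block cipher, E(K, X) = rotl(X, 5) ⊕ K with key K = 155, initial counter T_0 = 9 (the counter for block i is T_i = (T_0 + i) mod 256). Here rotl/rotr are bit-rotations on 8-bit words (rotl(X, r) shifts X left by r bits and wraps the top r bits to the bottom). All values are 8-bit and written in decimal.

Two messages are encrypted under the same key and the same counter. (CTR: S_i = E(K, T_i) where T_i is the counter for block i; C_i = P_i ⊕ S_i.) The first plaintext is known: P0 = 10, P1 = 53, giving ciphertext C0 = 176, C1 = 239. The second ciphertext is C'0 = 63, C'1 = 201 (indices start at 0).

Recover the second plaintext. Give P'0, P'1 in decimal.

In CTR with a reused counter, both messages share the same keystream S_i, so C_i ⊕ C'_i = P_i ⊕ P'_i and thus P'_i = P_i ⊕ C_i ⊕ C'_i.
P'0: 10 ⊕ 176 ⊕ 63 = 133.
P'1: 53 ⊕ 239 ⊕ 201 = 19.

P'0 = 133, P'1 = 19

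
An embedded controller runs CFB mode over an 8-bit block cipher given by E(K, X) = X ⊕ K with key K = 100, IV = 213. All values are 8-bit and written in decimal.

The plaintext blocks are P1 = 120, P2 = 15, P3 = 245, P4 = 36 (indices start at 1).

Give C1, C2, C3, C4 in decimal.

C1 = 201, C2 = 162, C3 = 51, C4 = 115

CFB encryption: C_i = P_i ⊕ E(K, C_{i−1}), with C_{0} = IV.
C1: E(K, 213) = 177; 120 ⊕ 177 = 201.
C2: E(K, 201) = 173; 15 ⊕ 173 = 162.
C3: E(K, 162) = 198; 245 ⊕ 198 = 51.
C4: E(K, 51) = 87; 36 ⊕ 87 = 115.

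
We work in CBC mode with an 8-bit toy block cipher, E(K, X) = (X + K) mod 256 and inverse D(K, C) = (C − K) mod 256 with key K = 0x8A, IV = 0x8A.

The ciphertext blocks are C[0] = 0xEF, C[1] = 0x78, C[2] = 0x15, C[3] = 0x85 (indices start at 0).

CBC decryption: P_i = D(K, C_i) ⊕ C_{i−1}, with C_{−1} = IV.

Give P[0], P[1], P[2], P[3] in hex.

P[0] = 0xEF, P[1] = 0x01, P[2] = 0xF3, P[3] = 0xEE

P[0]: D(K, 0xEF) = 0x65; 0x65 ⊕ 0x8A = 0xEF.
P[1]: D(K, 0x78) = 0xEE; 0xEE ⊕ 0xEF = 0x01.
P[2]: D(K, 0x15) = 0x8B; 0x8B ⊕ 0x78 = 0xF3.
P[3]: D(K, 0x85) = 0xFB; 0xFB ⊕ 0x15 = 0xEE.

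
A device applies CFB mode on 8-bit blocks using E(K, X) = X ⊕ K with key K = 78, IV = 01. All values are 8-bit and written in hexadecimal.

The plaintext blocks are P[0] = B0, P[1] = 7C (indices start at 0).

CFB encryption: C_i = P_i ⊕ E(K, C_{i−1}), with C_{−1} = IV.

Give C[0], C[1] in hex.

C[0] = C9, C[1] = CD

C[0]: E(K, 01) = 79; B0 ⊕ 79 = C9.
C[1]: E(K, C9) = B1; 7C ⊕ B1 = CD.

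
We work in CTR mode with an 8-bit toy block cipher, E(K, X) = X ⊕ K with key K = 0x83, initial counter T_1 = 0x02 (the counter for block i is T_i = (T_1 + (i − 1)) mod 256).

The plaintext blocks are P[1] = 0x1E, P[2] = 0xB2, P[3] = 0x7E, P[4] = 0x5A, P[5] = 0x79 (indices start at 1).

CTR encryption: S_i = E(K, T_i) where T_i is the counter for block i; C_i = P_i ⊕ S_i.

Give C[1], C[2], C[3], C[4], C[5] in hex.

C[1] = 0x9F, C[2] = 0x32, C[3] = 0xF9, C[4] = 0xDC, C[5] = 0xFC

C[1]: T = 0x02, S = E(K, T) = 0x81; 0x1E ⊕ 0x81 = 0x9F.
C[2]: T = 0x03, S = E(K, T) = 0x80; 0xB2 ⊕ 0x80 = 0x32.
C[3]: T = 0x04, S = E(K, T) = 0x87; 0x7E ⊕ 0x87 = 0xF9.
C[4]: T = 0x05, S = E(K, T) = 0x86; 0x5A ⊕ 0x86 = 0xDC.
C[5]: T = 0x06, S = E(K, T) = 0x85; 0x79 ⊕ 0x85 = 0xFC.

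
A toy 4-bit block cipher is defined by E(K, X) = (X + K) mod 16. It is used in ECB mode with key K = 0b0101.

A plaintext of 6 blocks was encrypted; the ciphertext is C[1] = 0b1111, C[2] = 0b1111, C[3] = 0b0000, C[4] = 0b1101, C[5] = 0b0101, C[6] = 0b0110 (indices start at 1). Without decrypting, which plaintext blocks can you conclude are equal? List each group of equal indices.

ECB encrypts each block independently with the same key, so equal ciphertext blocks imply equal plaintext blocks.
C[1] = C[2] = 0b1111, so P[1] = P[2].

P[1] = P[2]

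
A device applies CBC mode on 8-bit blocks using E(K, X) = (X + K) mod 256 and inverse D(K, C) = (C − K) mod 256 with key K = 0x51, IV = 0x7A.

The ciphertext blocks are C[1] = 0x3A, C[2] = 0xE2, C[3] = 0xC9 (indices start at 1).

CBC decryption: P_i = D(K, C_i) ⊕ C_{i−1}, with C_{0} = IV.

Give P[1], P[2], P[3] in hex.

P[1]: D(K, 0x3A) = 0xE9; 0xE9 ⊕ 0x7A = 0x93.
P[2]: D(K, 0xE2) = 0x91; 0x91 ⊕ 0x3A = 0xAB.
P[3]: D(K, 0xC9) = 0x78; 0x78 ⊕ 0xE2 = 0x9A.

P[1] = 0x93, P[2] = 0xAB, P[3] = 0x9A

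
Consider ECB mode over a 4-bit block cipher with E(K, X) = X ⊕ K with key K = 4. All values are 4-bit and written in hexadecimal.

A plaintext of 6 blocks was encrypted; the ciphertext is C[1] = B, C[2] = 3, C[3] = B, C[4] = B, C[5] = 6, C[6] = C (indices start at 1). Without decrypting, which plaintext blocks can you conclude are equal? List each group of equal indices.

ECB encrypts each block independently with the same key, so equal ciphertext blocks imply equal plaintext blocks.
C[1] = C[3] = C[4] = B, so P[1] = P[3] = P[4].

P[1] = P[3] = P[4]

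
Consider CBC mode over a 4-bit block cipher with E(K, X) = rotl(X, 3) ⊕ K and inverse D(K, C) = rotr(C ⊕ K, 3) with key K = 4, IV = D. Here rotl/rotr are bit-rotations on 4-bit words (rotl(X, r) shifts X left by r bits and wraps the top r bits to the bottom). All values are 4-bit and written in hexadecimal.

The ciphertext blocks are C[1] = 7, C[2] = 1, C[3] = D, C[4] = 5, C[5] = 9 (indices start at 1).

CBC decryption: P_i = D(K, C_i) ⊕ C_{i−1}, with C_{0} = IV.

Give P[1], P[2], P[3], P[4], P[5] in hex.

P[1]: D(K, 7) = 6; 6 ⊕ D = B.
P[2]: D(K, 1) = A; A ⊕ 7 = D.
P[3]: D(K, D) = 3; 3 ⊕ 1 = 2.
P[4]: D(K, 5) = 2; 2 ⊕ D = F.
P[5]: D(K, 9) = B; B ⊕ 5 = E.

P[1] = B, P[2] = D, P[3] = 2, P[4] = F, P[5] = E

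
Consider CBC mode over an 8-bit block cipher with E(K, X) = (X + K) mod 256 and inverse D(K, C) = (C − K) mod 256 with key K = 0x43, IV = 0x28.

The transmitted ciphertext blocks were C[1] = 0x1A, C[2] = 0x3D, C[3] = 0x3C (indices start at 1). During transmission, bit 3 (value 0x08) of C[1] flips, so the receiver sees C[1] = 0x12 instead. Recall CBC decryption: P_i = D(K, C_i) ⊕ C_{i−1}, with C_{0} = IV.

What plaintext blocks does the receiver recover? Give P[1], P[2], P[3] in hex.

P[1] = 0xE7, P[2] = 0xE8, P[3] = 0xC4

Only C[1] changed, to 0x12. In CBC, a change in C_i garbles P_i and flips the same bit in P_{i+1}. Decrypting the received ciphertext:
P[1]: D(K, 0x12) = 0xCF; 0xCF ⊕ 0x28 = 0xE7.
P[2]: D(K, 0x3D) = 0xFA; 0xFA ⊕ 0x12 = 0xE8.
P[3]: D(K, 0x3C) = 0xF9; 0xF9 ⊕ 0x3D = 0xC4.
Blocks that differ from the original plaintext: P[1], P[2].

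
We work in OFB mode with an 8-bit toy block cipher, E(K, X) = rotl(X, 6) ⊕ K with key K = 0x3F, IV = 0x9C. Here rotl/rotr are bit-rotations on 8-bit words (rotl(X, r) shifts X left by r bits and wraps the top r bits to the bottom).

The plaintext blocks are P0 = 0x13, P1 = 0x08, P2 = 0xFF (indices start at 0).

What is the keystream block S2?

0x71

OFB encryption: S_i = E(K, S_{i−1}) with S_{−1} = IV; C_i = P_i ⊕ S_i.
C0: S = E(K, 0x9C) = 0x18; 0x13 ⊕ 0x18 = 0x0B.
C1: S = E(K, 0x18) = 0x39; 0x08 ⊕ 0x39 = 0x31.
C2: S = E(K, 0x39) = 0x71; 0xFF ⊕ 0x71 = 0x8E.
So S2 = 0x71.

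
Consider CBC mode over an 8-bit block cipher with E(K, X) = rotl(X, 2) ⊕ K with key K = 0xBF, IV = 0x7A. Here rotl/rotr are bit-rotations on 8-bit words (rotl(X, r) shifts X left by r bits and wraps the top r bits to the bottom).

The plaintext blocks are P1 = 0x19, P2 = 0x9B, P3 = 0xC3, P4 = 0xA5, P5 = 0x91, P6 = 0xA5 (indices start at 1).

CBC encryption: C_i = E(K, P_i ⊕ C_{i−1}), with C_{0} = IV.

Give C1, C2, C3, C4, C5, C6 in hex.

C1: P1 ⊕ 0x7A = 0x63; E(K, 0x63) = 0x32.
C2: P2 ⊕ 0x32 = 0xA9; E(K, 0xA9) = 0x19.
C3: P3 ⊕ 0x19 = 0xDA; E(K, 0xDA) = 0xD4.
C4: P4 ⊕ 0xD4 = 0x71; E(K, 0x71) = 0x7A.
C5: P5 ⊕ 0x7A = 0xEB; E(K, 0xEB) = 0x10.
C6: P6 ⊕ 0x10 = 0xB5; E(K, 0xB5) = 0x69.

C1 = 0x32, C2 = 0x19, C3 = 0xD4, C4 = 0x7A, C5 = 0x10, C6 = 0x69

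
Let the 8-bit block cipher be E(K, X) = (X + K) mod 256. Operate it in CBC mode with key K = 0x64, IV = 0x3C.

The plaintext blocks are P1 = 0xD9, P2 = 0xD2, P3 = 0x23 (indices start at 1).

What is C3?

CBC encryption: C_i = E(K, P_i ⊕ C_{i−1}), with C_{0} = IV.
C1: P1 ⊕ 0x3C = 0xE5; E(K, 0xE5) = 0x49.
C2: P2 ⊕ 0x49 = 0x9B; E(K, 0x9B) = 0xFF.
C3: P3 ⊕ 0xFF = 0xDC; E(K, 0xDC) = 0x40.

C3 = 0x40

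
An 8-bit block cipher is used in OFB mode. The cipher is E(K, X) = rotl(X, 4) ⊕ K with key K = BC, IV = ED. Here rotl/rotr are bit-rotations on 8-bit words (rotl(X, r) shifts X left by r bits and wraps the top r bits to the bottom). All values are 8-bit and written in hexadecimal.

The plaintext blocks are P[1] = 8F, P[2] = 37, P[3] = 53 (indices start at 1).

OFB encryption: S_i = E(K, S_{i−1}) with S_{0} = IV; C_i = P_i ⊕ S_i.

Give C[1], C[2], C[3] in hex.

C[1] = ED, C[2] = AD, C[3] = 46

C[1]: S = E(K, ED) = 62; 8F ⊕ 62 = ED.
C[2]: S = E(K, 62) = 9A; 37 ⊕ 9A = AD.
C[3]: S = E(K, 9A) = 15; 53 ⊕ 15 = 46.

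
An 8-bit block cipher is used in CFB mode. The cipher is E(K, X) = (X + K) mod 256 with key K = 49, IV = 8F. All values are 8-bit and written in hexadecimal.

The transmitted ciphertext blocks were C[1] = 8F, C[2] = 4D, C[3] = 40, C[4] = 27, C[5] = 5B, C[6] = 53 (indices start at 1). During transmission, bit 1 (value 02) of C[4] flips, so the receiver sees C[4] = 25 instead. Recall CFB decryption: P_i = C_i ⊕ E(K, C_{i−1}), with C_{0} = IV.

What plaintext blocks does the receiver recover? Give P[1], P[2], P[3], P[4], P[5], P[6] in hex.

P[1] = 57, P[2] = 95, P[3] = D6, P[4] = AC, P[5] = 35, P[6] = F7

Only C[4] changed, to 25. In CFB, a change in C_i flips the same bit in P_i and garbles P_{i+1}. Decrypting the received ciphertext:
P[1]: E(K, 8F) = D8; 8F ⊕ D8 = 57.
P[2]: E(K, 8F) = D8; 4D ⊕ D8 = 95.
P[3]: E(K, 4D) = 96; 40 ⊕ 96 = D6.
P[4]: E(K, 40) = 89; 25 ⊕ 89 = AC.
P[5]: E(K, 25) = 6E; 5B ⊕ 6E = 35.
P[6]: E(K, 5B) = A4; 53 ⊕ A4 = F7.
Blocks that differ from the original plaintext: P[4], P[5].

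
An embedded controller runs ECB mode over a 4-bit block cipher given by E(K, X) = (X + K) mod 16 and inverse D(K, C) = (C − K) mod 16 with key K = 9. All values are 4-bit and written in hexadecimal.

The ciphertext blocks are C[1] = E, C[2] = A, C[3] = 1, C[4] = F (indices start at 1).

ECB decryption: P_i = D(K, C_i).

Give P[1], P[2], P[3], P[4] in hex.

P[1]: D(K, E) = 5.
P[2]: D(K, A) = 1.
P[3]: D(K, 1) = 8.
P[4]: D(K, F) = 6.

P[1] = 5, P[2] = 1, P[3] = 8, P[4] = 6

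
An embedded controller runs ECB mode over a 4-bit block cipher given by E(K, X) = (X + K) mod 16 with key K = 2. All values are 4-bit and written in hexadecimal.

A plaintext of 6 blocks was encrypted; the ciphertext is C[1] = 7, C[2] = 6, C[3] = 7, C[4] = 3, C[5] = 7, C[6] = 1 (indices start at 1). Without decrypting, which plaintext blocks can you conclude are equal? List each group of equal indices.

P[1] = P[3] = P[5]

ECB encrypts each block independently with the same key, so equal ciphertext blocks imply equal plaintext blocks.
C[1] = C[3] = C[5] = 7, so P[1] = P[3] = P[5].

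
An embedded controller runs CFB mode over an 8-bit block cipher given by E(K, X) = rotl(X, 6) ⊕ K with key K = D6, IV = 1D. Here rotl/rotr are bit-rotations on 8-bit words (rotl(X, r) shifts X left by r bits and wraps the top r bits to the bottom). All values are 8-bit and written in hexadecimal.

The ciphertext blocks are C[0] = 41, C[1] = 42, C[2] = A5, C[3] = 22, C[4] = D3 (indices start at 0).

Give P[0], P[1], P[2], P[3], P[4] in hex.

CFB decryption: P_i = C_i ⊕ E(K, C_{i−1}), with C_{−1} = IV.
P[0]: E(K, 1D) = 91; 41 ⊕ 91 = D0.
P[1]: E(K, 41) = 86; 42 ⊕ 86 = C4.
P[2]: E(K, 42) = 46; A5 ⊕ 46 = E3.
P[3]: E(K, A5) = BF; 22 ⊕ BF = 9D.
P[4]: E(K, 22) = 5E; D3 ⊕ 5E = 8D.

P[0] = D0, P[1] = C4, P[2] = E3, P[3] = 9D, P[4] = 8D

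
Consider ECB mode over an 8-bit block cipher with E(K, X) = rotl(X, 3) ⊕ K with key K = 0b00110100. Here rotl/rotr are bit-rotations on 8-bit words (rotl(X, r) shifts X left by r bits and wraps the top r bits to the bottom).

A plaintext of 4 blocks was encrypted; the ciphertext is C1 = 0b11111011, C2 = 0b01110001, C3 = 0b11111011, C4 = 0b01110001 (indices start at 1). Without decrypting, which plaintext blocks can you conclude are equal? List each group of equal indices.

ECB encrypts each block independently with the same key, so equal ciphertext blocks imply equal plaintext blocks.
C1 = C3 = 0b11111011, so P1 = P3.
C2 = C4 = 0b01110001, so P2 = P4.

P1 = P3; P2 = P4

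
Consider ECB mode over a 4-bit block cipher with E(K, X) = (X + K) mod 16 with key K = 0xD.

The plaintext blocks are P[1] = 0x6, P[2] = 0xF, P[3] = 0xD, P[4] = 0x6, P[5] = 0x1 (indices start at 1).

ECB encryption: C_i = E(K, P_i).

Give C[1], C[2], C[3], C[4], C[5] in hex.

C[1] = 0x3, C[2] = 0xC, C[3] = 0xA, C[4] = 0x3, C[5] = 0xE

C[1]: E(K, 0x6) = 0x3.
C[2]: E(K, 0xF) = 0xC.
C[3]: E(K, 0xD) = 0xA.
C[4]: E(K, 0x6) = 0x3.
C[5]: E(K, 0x1) = 0xE.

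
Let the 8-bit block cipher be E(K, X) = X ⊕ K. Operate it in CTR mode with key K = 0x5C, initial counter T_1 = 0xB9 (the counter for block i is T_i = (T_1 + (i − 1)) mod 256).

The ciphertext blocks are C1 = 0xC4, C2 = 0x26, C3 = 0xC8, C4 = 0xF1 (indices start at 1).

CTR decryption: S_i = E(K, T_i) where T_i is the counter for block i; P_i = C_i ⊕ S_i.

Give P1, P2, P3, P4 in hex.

P1: T = 0xB9, S = E(K, T) = 0xE5; 0xC4 ⊕ 0xE5 = 0x21.
P2: T = 0xBA, S = E(K, T) = 0xE6; 0x26 ⊕ 0xE6 = 0xC0.
P3: T = 0xBB, S = E(K, T) = 0xE7; 0xC8 ⊕ 0xE7 = 0x2F.
P4: T = 0xBC, S = E(K, T) = 0xE0; 0xF1 ⊕ 0xE0 = 0x11.

P1 = 0x21, P2 = 0xC0, P3 = 0x2F, P4 = 0x11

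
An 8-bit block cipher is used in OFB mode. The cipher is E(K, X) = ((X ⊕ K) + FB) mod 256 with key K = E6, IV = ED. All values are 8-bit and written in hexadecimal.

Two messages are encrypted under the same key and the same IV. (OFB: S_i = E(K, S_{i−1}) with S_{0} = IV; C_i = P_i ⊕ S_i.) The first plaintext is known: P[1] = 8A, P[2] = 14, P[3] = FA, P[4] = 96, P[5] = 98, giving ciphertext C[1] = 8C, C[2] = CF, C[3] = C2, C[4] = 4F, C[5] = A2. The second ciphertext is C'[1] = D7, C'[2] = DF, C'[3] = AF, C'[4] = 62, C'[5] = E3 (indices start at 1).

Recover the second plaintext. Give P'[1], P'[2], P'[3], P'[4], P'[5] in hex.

In OFB with a reused IV, both messages share the same keystream S_i, so C_i ⊕ C'_i = P_i ⊕ P'_i and thus P'_i = P_i ⊕ C_i ⊕ C'_i.
P'[1]: 8A ⊕ 8C ⊕ D7 = D1.
P'[2]: 14 ⊕ CF ⊕ DF = 04.
P'[3]: FA ⊕ C2 ⊕ AF = 97.
P'[4]: 96 ⊕ 4F ⊕ 62 = BB.
P'[5]: 98 ⊕ A2 ⊕ E3 = D9.

P'[1] = D1, P'[2] = 04, P'[3] = 97, P'[4] = BB, P'[5] = D9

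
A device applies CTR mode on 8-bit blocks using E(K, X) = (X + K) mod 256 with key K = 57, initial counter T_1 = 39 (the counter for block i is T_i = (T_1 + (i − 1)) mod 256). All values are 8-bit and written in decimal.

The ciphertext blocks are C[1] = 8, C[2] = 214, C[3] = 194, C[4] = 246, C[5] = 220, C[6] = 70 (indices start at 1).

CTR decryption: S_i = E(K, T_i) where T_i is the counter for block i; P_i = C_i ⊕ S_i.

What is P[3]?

P[3] = 160

P[3]: T = 41, S = E(K, T) = 98; 194 ⊕ 98 = 160.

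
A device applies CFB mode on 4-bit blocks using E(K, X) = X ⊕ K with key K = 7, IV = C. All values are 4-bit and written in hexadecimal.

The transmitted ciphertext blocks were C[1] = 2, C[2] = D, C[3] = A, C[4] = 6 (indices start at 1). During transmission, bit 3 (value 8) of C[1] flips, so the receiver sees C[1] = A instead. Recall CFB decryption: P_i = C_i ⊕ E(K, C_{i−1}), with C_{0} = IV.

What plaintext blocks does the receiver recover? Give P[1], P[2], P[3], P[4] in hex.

Only C[1] changed, to A. In CFB, a change in C_i flips the same bit in P_i and garbles P_{i+1}. Decrypting the received ciphertext:
P[1]: E(K, C) = B; A ⊕ B = 1.
P[2]: E(K, A) = D; D ⊕ D = 0.
P[3]: E(K, D) = A; A ⊕ A = 0.
P[4]: E(K, A) = D; 6 ⊕ D = B.
Blocks that differ from the original plaintext: P[1], P[2].

P[1] = 1, P[2] = 0, P[3] = 0, P[4] = B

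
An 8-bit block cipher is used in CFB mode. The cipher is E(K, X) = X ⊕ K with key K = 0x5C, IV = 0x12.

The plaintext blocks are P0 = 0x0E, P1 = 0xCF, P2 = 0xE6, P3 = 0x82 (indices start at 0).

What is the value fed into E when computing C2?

CFB encryption: C_i = P_i ⊕ E(K, C_{i−1}), with C_{−1} = IV.
C0: E(K, 0x12) = 0x4E; 0x0E ⊕ 0x4E = 0x40.
C1: E(K, 0x40) = 0x1C; 0xCF ⊕ 0x1C = 0xD3.
C2: E(K, 0xD3) = 0x8F; 0xE6 ⊕ 0x8F = 0x69.
So the input to E for block 2 is 0xD3.

0xD3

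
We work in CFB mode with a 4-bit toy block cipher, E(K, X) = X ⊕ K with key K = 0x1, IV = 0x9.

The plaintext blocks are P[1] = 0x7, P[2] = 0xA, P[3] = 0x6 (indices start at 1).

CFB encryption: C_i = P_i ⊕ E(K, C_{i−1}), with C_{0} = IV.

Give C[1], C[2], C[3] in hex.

C[1]: E(K, 0x9) = 0x8; 0x7 ⊕ 0x8 = 0xF.
C[2]: E(K, 0xF) = 0xE; 0xA ⊕ 0xE = 0x4.
C[3]: E(K, 0x4) = 0x5; 0x6 ⊕ 0x5 = 0x3.

C[1] = 0xF, C[2] = 0x4, C[3] = 0x3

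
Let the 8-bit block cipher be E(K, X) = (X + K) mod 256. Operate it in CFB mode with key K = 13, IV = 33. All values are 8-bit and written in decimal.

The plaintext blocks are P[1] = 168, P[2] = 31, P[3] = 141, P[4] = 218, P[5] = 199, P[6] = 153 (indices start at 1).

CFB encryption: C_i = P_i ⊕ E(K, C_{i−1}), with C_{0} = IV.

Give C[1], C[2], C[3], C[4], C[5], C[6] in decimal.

C[1] = 134, C[2] = 140, C[3] = 20, C[4] = 251, C[5] = 207, C[6] = 69

C[1]: E(K, 33) = 46; 168 ⊕ 46 = 134.
C[2]: E(K, 134) = 147; 31 ⊕ 147 = 140.
C[3]: E(K, 140) = 153; 141 ⊕ 153 = 20.
C[4]: E(K, 20) = 33; 218 ⊕ 33 = 251.
C[5]: E(K, 251) = 8; 199 ⊕ 8 = 207.
C[6]: E(K, 207) = 220; 153 ⊕ 220 = 69.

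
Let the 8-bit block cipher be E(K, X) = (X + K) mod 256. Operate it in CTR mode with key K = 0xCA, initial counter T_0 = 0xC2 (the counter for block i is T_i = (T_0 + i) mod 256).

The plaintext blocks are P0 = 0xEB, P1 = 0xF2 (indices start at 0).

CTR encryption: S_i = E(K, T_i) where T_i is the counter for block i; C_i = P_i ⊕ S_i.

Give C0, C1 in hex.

C0: T = 0xC2, S = E(K, T) = 0x8C; 0xEB ⊕ 0x8C = 0x67.
C1: T = 0xC3, S = E(K, T) = 0x8D; 0xF2 ⊕ 0x8D = 0x7F.

C0 = 0x67, C1 = 0x7F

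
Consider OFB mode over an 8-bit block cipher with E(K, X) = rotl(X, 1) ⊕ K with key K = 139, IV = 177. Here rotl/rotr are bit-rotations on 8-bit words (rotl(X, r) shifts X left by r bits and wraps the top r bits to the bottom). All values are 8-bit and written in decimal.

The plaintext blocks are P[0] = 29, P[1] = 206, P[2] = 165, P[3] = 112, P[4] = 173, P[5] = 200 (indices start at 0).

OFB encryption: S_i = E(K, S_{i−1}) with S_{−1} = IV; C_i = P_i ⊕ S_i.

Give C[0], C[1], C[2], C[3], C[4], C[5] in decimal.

C[0]: S = E(K, 177) = 232; 29 ⊕ 232 = 245.
C[1]: S = E(K, 232) = 90; 206 ⊕ 90 = 148.
C[2]: S = E(K, 90) = 63; 165 ⊕ 63 = 154.
C[3]: S = E(K, 63) = 245; 112 ⊕ 245 = 133.
C[4]: S = E(K, 245) = 96; 173 ⊕ 96 = 205.
C[5]: S = E(K, 96) = 75; 200 ⊕ 75 = 131.

C[0] = 245, C[1] = 148, C[2] = 154, C[3] = 133, C[4] = 205, C[5] = 131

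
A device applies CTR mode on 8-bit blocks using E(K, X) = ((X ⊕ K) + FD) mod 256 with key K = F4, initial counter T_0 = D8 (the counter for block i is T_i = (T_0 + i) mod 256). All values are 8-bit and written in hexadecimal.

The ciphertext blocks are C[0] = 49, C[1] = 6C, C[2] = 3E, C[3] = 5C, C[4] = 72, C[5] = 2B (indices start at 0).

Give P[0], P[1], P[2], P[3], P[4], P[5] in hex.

P[0] = 60, P[1] = 46, P[2] = 15, P[3] = 70, P[4] = 57, P[5] = 0D

CTR decryption: S_i = E(K, T_i) where T_i is the counter for block i; P_i = C_i ⊕ S_i.
P[0]: T = D8, S = E(K, T) = 29; 49 ⊕ 29 = 60.
P[1]: T = D9, S = E(K, T) = 2A; 6C ⊕ 2A = 46.
P[2]: T = DA, S = E(K, T) = 2B; 3E ⊕ 2B = 15.
P[3]: T = DB, S = E(K, T) = 2C; 5C ⊕ 2C = 70.
P[4]: T = DC, S = E(K, T) = 25; 72 ⊕ 25 = 57.
P[5]: T = DD, S = E(K, T) = 26; 2B ⊕ 26 = 0D.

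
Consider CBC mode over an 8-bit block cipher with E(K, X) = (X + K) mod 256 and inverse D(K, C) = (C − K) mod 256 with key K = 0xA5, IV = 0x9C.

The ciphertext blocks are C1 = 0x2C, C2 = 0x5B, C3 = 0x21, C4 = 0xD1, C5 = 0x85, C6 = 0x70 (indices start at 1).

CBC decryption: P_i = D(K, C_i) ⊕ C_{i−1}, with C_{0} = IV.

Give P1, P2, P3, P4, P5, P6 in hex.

P1: D(K, 0x2C) = 0x87; 0x87 ⊕ 0x9C = 0x1B.
P2: D(K, 0x5B) = 0xB6; 0xB6 ⊕ 0x2C = 0x9A.
P3: D(K, 0x21) = 0x7C; 0x7C ⊕ 0x5B = 0x27.
P4: D(K, 0xD1) = 0x2C; 0x2C ⊕ 0x21 = 0x0D.
P5: D(K, 0x85) = 0xE0; 0xE0 ⊕ 0xD1 = 0x31.
P6: D(K, 0x70) = 0xCB; 0xCB ⊕ 0x85 = 0x4E.

P1 = 0x1B, P2 = 0x9A, P3 = 0x27, P4 = 0x0D, P5 = 0x31, P6 = 0x4E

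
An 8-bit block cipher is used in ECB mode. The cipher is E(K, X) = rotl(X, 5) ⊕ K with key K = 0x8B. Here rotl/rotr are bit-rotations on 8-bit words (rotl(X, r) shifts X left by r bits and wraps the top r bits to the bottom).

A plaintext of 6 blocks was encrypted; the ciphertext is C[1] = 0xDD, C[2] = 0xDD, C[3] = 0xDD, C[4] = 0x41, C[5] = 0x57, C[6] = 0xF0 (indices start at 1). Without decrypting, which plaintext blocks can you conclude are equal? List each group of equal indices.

ECB encrypts each block independently with the same key, so equal ciphertext blocks imply equal plaintext blocks.
C[1] = C[2] = C[3] = 0xDD, so P[1] = P[2] = P[3].

P[1] = P[2] = P[3]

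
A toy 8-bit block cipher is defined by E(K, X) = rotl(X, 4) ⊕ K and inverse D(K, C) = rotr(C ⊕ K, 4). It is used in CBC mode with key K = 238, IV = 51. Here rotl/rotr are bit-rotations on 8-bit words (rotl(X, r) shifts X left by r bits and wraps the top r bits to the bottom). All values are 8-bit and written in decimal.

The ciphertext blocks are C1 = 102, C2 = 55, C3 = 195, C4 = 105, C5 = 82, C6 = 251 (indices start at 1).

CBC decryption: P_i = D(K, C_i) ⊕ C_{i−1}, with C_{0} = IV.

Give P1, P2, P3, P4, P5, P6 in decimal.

P1: D(K, 102) = 136; 136 ⊕ 51 = 187.
P2: D(K, 55) = 157; 157 ⊕ 102 = 251.
P3: D(K, 195) = 210; 210 ⊕ 55 = 229.
P4: D(K, 105) = 120; 120 ⊕ 195 = 187.
P5: D(K, 82) = 203; 203 ⊕ 105 = 162.
P6: D(K, 251) = 81; 81 ⊕ 82 = 3.

P1 = 187, P2 = 251, P3 = 229, P4 = 187, P5 = 162, P6 = 3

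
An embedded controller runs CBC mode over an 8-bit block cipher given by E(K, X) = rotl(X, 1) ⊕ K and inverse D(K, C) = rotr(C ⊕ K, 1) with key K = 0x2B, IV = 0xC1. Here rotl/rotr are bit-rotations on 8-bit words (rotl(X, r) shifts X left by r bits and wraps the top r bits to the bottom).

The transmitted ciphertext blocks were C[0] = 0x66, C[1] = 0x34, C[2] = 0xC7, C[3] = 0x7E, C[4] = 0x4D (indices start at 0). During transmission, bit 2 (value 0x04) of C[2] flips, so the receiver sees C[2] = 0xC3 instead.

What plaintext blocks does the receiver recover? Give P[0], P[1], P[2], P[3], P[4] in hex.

P[0] = 0x67, P[1] = 0xE9, P[2] = 0x40, P[3] = 0x69, P[4] = 0x4D

CBC decryption: P_i = D(K, C_i) ⊕ C_{i−1}, with C_{−1} = IV.
Only C[2] changed, to 0xC3. In CBC, a change in C_i garbles P_i and flips the same bit in P_{i+1}. Decrypting the received ciphertext:
P[0]: D(K, 0x66) = 0xA6; 0xA6 ⊕ 0xC1 = 0x67.
P[1]: D(K, 0x34) = 0x8F; 0x8F ⊕ 0x66 = 0xE9.
P[2]: D(K, 0xC3) = 0x74; 0x74 ⊕ 0x34 = 0x40.
P[3]: D(K, 0x7E) = 0xAA; 0xAA ⊕ 0xC3 = 0x69.
P[4]: D(K, 0x4D) = 0x33; 0x33 ⊕ 0x7E = 0x4D.
Blocks that differ from the original plaintext: P[2], P[3].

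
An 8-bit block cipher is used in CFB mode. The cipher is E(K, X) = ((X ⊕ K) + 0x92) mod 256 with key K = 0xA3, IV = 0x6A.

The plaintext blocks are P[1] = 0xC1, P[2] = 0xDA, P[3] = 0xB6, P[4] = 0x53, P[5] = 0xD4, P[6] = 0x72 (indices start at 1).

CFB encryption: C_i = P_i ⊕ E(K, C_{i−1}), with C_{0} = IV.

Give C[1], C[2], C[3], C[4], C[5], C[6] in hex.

C[1]: E(K, 0x6A) = 0x5B; 0xC1 ⊕ 0x5B = 0x9A.
C[2]: E(K, 0x9A) = 0xCB; 0xDA ⊕ 0xCB = 0x11.
C[3]: E(K, 0x11) = 0x44; 0xB6 ⊕ 0x44 = 0xF2.
C[4]: E(K, 0xF2) = 0xE3; 0x53 ⊕ 0xE3 = 0xB0.
C[5]: E(K, 0xB0) = 0xA5; 0xD4 ⊕ 0xA5 = 0x71.
C[6]: E(K, 0x71) = 0x64; 0x72 ⊕ 0x64 = 0x16.

C[1] = 0x9A, C[2] = 0x11, C[3] = 0xF2, C[4] = 0xB0, C[5] = 0x71, C[6] = 0x16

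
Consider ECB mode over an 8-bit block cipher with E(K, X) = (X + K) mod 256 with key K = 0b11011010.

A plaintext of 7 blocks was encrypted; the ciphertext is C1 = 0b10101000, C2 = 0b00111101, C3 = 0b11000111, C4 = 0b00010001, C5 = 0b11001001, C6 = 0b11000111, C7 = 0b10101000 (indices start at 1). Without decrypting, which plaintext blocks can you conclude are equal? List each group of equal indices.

ECB encrypts each block independently with the same key, so equal ciphertext blocks imply equal plaintext blocks.
C1 = C7 = 0b10101000, so P1 = P7.
C3 = C6 = 0b11000111, so P3 = P6.

P1 = P7; P3 = P6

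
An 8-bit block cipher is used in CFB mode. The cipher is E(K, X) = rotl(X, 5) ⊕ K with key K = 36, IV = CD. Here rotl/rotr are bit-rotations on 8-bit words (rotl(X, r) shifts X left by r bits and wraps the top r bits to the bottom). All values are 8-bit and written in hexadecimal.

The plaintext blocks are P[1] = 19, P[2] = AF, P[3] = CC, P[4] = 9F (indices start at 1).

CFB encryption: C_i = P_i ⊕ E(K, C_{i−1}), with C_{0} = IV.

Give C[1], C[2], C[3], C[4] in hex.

C[1]: E(K, CD) = 8F; 19 ⊕ 8F = 96.
C[2]: E(K, 96) = E4; AF ⊕ E4 = 4B.
C[3]: E(K, 4B) = 5F; CC ⊕ 5F = 93.
C[4]: E(K, 93) = 44; 9F ⊕ 44 = DB.

C[1] = 96, C[2] = 4B, C[3] = 93, C[4] = DB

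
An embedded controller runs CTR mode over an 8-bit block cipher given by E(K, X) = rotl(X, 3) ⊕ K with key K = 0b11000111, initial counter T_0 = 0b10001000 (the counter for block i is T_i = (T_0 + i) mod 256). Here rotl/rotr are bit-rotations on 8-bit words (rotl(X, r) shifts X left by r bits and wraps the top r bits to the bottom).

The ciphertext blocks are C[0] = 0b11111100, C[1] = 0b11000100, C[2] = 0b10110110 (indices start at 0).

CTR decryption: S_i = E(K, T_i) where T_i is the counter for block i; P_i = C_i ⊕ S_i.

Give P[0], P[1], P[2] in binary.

P[0] = 0b01111111, P[1] = 0b01001111, P[2] = 0b00100101

P[0]: T = 0b10001000, S = E(K, T) = 0b10000011; 0b11111100 ⊕ 0b10000011 = 0b01111111.
P[1]: T = 0b10001001, S = E(K, T) = 0b10001011; 0b11000100 ⊕ 0b10001011 = 0b01001111.
P[2]: T = 0b10001010, S = E(K, T) = 0b10010011; 0b10110110 ⊕ 0b10010011 = 0b00100101.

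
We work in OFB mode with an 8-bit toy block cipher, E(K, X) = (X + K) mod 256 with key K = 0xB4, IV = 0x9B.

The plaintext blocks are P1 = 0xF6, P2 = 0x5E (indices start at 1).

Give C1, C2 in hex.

C1 = 0xB9, C2 = 0x5D

OFB encryption: S_i = E(K, S_{i−1}) with S_{0} = IV; C_i = P_i ⊕ S_i.
C1: S = E(K, 0x9B) = 0x4F; 0xF6 ⊕ 0x4F = 0xB9.
C2: S = E(K, 0x4F) = 0x03; 0x5E ⊕ 0x03 = 0x5D.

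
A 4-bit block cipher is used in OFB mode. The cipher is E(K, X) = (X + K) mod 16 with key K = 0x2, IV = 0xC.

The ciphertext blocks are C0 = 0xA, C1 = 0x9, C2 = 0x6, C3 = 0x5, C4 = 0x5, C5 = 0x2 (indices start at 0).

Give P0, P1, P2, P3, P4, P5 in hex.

OFB decryption: S_i = E(K, S_{i−1}) with S_{−1} = IV; P_i = C_i ⊕ S_i.
P0: S = E(K, 0xC) = 0xE; 0xA ⊕ 0xE = 0x4.
P1: S = E(K, 0xE) = 0x0; 0x9 ⊕ 0x0 = 0x9.
P2: S = E(K, 0x0) = 0x2; 0x6 ⊕ 0x2 = 0x4.
P3: S = E(K, 0x2) = 0x4; 0x5 ⊕ 0x4 = 0x1.
P4: S = E(K, 0x4) = 0x6; 0x5 ⊕ 0x6 = 0x3.
P5: S = E(K, 0x6) = 0x8; 0x2 ⊕ 0x8 = 0xA.

P0 = 0x4, P1 = 0x9, P2 = 0x4, P3 = 0x1, P4 = 0x3, P5 = 0xA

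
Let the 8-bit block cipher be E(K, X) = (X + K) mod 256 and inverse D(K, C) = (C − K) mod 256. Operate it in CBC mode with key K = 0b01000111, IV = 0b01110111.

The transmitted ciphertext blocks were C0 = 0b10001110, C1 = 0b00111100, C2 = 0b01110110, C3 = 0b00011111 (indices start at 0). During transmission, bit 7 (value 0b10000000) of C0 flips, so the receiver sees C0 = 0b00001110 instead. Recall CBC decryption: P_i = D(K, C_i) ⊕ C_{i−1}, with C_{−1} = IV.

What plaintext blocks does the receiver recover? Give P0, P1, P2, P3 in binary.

Only C0 changed, to 0b00001110. In CBC, a change in C_i garbles P_i and flips the same bit in P_{i+1}. Decrypting the received ciphertext:
P0: D(K, 0b00001110) = 0b11000111; 0b11000111 ⊕ 0b01110111 = 0b10110000.
P1: D(K, 0b00111100) = 0b11110101; 0b11110101 ⊕ 0b00001110 = 0b11111011.
P2: D(K, 0b01110110) = 0b00101111; 0b00101111 ⊕ 0b00111100 = 0b00010011.
P3: D(K, 0b00011111) = 0b11011000; 0b11011000 ⊕ 0b01110110 = 0b10101110.
Blocks that differ from the original plaintext: P0, P1.

P0 = 0b10110000, P1 = 0b11111011, P2 = 0b00010011, P3 = 0b10101110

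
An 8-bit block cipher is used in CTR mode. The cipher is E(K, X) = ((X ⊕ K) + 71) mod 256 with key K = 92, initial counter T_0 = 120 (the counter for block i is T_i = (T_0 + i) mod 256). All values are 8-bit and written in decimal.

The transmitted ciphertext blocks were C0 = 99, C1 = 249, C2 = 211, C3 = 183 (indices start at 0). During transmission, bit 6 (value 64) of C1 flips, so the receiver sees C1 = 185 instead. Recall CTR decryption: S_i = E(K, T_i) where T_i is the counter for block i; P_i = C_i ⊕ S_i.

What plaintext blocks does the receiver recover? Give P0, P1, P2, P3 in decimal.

P0 = 8, P1 = 213, P2 = 190, P3 = 217

Only C1 changed, to 185. In CTR, a change in C_i flips the same bit in P_i only; the keystream is unaffected. Decrypting the received ciphertext:
P0: T = 120, S = E(K, T) = 107; 99 ⊕ 107 = 8.
P1: T = 121, S = E(K, T) = 108; 185 ⊕ 108 = 213.
P2: T = 122, S = E(K, T) = 109; 211 ⊕ 109 = 190.
P3: T = 123, S = E(K, T) = 110; 183 ⊕ 110 = 217.
Blocks that differ from the original plaintext: P1.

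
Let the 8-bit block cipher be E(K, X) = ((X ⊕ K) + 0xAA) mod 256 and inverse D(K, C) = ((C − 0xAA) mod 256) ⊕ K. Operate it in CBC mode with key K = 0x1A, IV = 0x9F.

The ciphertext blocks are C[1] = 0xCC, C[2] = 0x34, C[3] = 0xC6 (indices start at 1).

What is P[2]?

P[2] = 0x5C

CBC decryption: P_i = D(K, C_i) ⊕ C_{i−1}, with C_{0} = IV.
P[2]: D(K, 0x34) = 0x90; 0x90 ⊕ 0xCC = 0x5C.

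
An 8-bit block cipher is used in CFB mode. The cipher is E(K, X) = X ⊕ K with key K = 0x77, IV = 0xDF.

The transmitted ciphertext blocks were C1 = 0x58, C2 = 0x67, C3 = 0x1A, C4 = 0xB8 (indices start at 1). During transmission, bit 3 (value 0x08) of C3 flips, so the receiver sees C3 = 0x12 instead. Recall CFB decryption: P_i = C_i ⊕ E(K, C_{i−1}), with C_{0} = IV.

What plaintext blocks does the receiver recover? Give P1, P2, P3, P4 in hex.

P1 = 0xF0, P2 = 0x48, P3 = 0x02, P4 = 0xDD

Only C3 changed, to 0x12. In CFB, a change in C_i flips the same bit in P_i and garbles P_{i+1}. Decrypting the received ciphertext:
P1: E(K, 0xDF) = 0xA8; 0x58 ⊕ 0xA8 = 0xF0.
P2: E(K, 0x58) = 0x2F; 0x67 ⊕ 0x2F = 0x48.
P3: E(K, 0x67) = 0x10; 0x12 ⊕ 0x10 = 0x02.
P4: E(K, 0x12) = 0x65; 0xB8 ⊕ 0x65 = 0xDD.
Blocks that differ from the original plaintext: P3, P4.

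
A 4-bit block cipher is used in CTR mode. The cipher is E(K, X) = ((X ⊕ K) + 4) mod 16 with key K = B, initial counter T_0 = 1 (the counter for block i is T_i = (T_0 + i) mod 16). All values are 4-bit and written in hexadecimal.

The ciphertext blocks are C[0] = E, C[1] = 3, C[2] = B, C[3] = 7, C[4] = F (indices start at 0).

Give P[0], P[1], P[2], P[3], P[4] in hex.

P[0] = 0, P[1] = E, P[2] = 7, P[3] = 4, P[4] = D

CTR decryption: S_i = E(K, T_i) where T_i is the counter for block i; P_i = C_i ⊕ S_i.
P[0]: T = 1, S = E(K, T) = E; E ⊕ E = 0.
P[1]: T = 2, S = E(K, T) = D; 3 ⊕ D = E.
P[2]: T = 3, S = E(K, T) = C; B ⊕ C = 7.
P[3]: T = 4, S = E(K, T) = 3; 7 ⊕ 3 = 4.
P[4]: T = 5, S = E(K, T) = 2; F ⊕ 2 = D.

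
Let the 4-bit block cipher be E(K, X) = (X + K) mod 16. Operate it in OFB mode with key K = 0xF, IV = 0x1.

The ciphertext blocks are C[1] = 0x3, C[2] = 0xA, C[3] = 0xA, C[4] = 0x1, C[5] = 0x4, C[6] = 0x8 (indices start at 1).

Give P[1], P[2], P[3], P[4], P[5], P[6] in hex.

P[1] = 0x3, P[2] = 0x5, P[3] = 0x4, P[4] = 0xC, P[5] = 0x8, P[6] = 0x3

OFB decryption: S_i = E(K, S_{i−1}) with S_{0} = IV; P_i = C_i ⊕ S_i.
P[1]: S = E(K, 0x1) = 0x0; 0x3 ⊕ 0x0 = 0x3.
P[2]: S = E(K, 0x0) = 0xF; 0xA ⊕ 0xF = 0x5.
P[3]: S = E(K, 0xF) = 0xE; 0xA ⊕ 0xE = 0x4.
P[4]: S = E(K, 0xE) = 0xD; 0x1 ⊕ 0xD = 0xC.
P[5]: S = E(K, 0xD) = 0xC; 0x4 ⊕ 0xC = 0x8.
P[6]: S = E(K, 0xC) = 0xB; 0x8 ⊕ 0xB = 0x3.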